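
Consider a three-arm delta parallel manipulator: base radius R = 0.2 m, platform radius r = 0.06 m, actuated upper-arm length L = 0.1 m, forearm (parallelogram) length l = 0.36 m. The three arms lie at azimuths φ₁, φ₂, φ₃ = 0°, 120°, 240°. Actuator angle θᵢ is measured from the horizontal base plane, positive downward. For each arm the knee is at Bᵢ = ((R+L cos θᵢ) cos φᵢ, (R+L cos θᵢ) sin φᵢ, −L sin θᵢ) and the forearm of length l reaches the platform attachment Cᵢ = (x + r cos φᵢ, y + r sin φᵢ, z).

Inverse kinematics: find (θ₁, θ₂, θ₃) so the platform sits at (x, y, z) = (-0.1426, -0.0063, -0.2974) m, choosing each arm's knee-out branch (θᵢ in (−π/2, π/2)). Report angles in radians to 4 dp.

rotate P by −φ1: (-0.1426, -0.0063, -0.2974)
  A=0.2826, B=-0.2974, C=(l²−L²−A²−y'²−z²)/(2L)=-0.2437
  √(A²+B²)=0.4103;  θ1 = -0.8109+2.2070 ≈ 1.3961
arm 2 (φ=120.0°): x'=0.0658, y'=0.1266
  A=0.0742, B=-0.2974, C=(l²−L²−A²−y'²−z²)/(2L)=0.0481
  γ=atan2(-0.2974,0.0742)=-1.3264;  ψ=arccos(0.1569)=1.4133;  θ2=γ+ψ≈0.0869
rotate P by −φ3: (0.0768, -0.1203, -0.2974)
  A cos θ + B sin θ = C:  0.0632·cos θ + -0.2974·sin θ = 0.0634
  γ=atan2(-0.2974,0.0632)=-1.3613;  ψ=arccos(0.2084)=1.3609;  θ3=γ+ψ≈-0.0004

θ₁ = 1.3961, θ₂ = 0.0869, θ₃ = -0.0004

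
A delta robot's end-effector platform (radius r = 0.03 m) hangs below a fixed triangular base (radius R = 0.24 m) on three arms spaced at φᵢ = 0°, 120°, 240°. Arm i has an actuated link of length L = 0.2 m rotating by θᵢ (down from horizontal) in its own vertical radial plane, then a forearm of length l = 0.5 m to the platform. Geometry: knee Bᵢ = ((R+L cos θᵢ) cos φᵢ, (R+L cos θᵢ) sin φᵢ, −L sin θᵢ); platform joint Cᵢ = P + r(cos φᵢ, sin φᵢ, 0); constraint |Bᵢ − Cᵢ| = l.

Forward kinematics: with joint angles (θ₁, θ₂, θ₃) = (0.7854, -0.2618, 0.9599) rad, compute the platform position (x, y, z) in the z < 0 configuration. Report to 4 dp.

arm 1 at φ=0.0°: (R−r)+L cos θ1 = 0.3514;  S1 = (0.3514, 0.0000, -0.1414)
φ2=120.0°: virtual centre (-0.2016, 0.3492, 0.0518), radius l
arm 3 at φ=240.0°: (R−r)+L cos θ3 = 0.3247;  S3 = (-0.1624, -0.2812, -0.1638)
subtract pairs → two planes through P
plane₁₂: -1.1060x+0.6983y+0.3864z = 0.0217
Cramer: x(z) = -0.0033+0.1389z;  y(z) = 0.0259-0.3334z
quadratic in z: (1.1304)z²+(0.1670)z+(-0.1035)=0, √Δ=0.7042 → z ∈ {-0.3854, 0.2376}; z = -0.3854 (taking z<0)
x = -0.0568, y = 0.1544

(-0.0568, 0.1544, -0.3854)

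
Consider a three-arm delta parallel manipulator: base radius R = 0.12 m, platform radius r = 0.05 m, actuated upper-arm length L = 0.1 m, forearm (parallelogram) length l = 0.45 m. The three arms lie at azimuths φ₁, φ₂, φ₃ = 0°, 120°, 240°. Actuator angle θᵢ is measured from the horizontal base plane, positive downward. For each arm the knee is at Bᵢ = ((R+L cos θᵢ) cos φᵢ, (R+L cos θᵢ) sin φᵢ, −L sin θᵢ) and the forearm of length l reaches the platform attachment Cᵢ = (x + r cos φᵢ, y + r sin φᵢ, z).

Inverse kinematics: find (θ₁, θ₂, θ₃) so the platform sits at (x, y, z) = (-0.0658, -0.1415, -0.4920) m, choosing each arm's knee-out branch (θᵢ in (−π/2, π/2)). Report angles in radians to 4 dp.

rotate P by −φ1: (-0.0658, -0.1415, -0.4920)
  A=0.1358, B=-0.4920, C=(l²−L²−A²−y'²−z²)/(2L)=-0.4401
  θ1 = atan2(B,A) + arccos(C/0.5104) = 1.3092
arm 2 (φ=120.0°): x'=-0.0896, y'=0.1277
  A cos θ + B sin θ = C:  0.1596·cos θ + -0.4920·sin θ = -0.4568
  θ2 = atan2(B,A) + arccos(C/0.5173) = 1.3964
φ3=240.0° → target in arm frame (0.1554, 0.0138)
  e−x'=-0.0854;  (l²−L²−(e−x')²−y'²−z²)/2L = -0.2853
  γ=atan2(-0.4920,-0.0854)=-1.7427;  ψ=arccos(-0.5713)=2.1788;  θ3=γ+ψ≈0.4361

θ₁ = 1.3092, θ₂ = 1.3964, θ₃ = 0.4361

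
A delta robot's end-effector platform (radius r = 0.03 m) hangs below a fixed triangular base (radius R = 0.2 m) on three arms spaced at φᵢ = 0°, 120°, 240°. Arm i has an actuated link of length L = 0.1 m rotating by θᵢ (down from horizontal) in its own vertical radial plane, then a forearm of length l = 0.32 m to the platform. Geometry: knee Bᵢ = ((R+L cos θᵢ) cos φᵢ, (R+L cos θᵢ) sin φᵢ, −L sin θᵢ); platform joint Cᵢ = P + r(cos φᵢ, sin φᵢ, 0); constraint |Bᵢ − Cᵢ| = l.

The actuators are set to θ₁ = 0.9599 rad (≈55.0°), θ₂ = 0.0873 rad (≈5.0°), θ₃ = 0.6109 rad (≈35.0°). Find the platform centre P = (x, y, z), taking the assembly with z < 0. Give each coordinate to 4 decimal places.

(-0.0482, 0.0317, -0.2415)

arm 1 at φ=0.0°: (R−r)+L cos θ1 = 0.2274;  O1 = (0.2274, 0.0000, -0.0819)
arm 2 at φ=120.0°: (R−r)+L cos θ2 = 0.2696;  O2 = (-0.1348, 0.2335, -0.0087)
φ3=240.0°: virtual centre (-0.1260, -0.2182, -0.0574), radius l
eliminate P² terms by subtracting sphere 1 from 2 and 3
linear system: -0.7243x+0.4670y = 0.0144−0.1464z; -0.7066x+-0.4363y = 0.0083−0.0491z
Cramer: x(z) = -0.0157+0.1344z;  y(z) = 0.0064-0.1051z
sphere 1 gives Az²+Bz+C=0 with A=1.0291, B=0.0972, C=-0.0366;  B²−4AC=0.1599;  roots -0.2415, 0.1471;  negative root z = -0.2415
x = -0.0482, y = 0.0317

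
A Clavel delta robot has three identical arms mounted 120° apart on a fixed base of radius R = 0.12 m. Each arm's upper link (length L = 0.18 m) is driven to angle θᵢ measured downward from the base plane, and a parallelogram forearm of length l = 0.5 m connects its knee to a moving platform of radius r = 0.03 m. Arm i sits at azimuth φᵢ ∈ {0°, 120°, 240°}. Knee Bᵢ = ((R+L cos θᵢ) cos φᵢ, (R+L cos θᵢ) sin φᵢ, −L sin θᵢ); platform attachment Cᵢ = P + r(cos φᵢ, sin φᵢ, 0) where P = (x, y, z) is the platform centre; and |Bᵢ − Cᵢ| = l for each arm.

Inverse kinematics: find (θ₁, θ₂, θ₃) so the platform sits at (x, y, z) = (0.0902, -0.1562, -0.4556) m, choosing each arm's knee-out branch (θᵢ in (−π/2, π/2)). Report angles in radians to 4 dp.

θ₁ = 0.0873, θ₂ = 0.8726, θ₃ = 0.0874

rotate P by −φ1: (0.0902, -0.1562, -0.4556)
  e−x'=-0.0002;  (l²−L²−(e−x')²−y'²−z²)/2L = -0.0399
  γ=atan2(-0.4556,-0.0002)=-1.5712;  ψ=arccos(-0.0876)=1.6585;  θ1=γ+ψ≈0.0873
arm 2 (φ=120.0°): x'=-0.1804, y'=0.0000
  e−x'=0.2704;  (l²−L²−(e−x')²−y'²−z²)/2L = -0.1752
  √(A²+B²)=0.5298;  θ2 = -1.0352+1.9078 ≈ 0.8726
arm 3 (φ=240.0°): x'=0.0902, y'=0.1562
  A=-0.0002, B=-0.4556, C=(l²−L²−A²−y'²−z²)/(2L)=-0.0399
  θ3 = atan2(B,A) + arccos(C/0.4556) = 0.0874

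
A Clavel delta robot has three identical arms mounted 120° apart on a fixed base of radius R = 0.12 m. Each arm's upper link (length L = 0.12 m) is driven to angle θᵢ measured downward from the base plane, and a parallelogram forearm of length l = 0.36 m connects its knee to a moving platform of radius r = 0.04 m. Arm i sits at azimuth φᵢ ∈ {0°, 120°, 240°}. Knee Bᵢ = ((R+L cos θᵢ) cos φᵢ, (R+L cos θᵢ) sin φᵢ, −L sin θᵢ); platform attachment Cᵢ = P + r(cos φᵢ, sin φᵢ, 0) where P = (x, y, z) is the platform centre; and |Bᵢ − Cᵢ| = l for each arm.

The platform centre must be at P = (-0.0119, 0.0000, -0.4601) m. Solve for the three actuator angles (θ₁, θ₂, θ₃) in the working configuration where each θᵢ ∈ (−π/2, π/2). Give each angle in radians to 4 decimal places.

θ₁ = 1.3968, θ₂ = 1.3094, θ₃ = 1.3094

rotate P by −φ1: (-0.0119, 0.0000, -0.4601)
  A=0.0919, B=-0.4601, C=(l²−L²−A²−y'²−z²)/(2L)=-0.4372
  θ1 = atan2(B,A) + arccos(C/0.4692) = 1.3968
arm 2 (φ=120.0°): x'=0.0059, y'=0.0103
  A cos θ + B sin θ = C:  0.0740·cos θ + -0.4601·sin θ = -0.4253
  γ=atan2(-0.4601,0.0740)=-1.4112;  ψ=arccos(-0.9127)=2.7207;  θ2=γ+ψ≈1.3094
φ3=240.0° → target in arm frame (0.0060, -0.0103)
  e−x'=0.0740;  (l²−L²−(e−x')²−y'²−z²)/2L = -0.4253
  θ3 = atan2(B,A) + arccos(C/0.4660) = 1.3094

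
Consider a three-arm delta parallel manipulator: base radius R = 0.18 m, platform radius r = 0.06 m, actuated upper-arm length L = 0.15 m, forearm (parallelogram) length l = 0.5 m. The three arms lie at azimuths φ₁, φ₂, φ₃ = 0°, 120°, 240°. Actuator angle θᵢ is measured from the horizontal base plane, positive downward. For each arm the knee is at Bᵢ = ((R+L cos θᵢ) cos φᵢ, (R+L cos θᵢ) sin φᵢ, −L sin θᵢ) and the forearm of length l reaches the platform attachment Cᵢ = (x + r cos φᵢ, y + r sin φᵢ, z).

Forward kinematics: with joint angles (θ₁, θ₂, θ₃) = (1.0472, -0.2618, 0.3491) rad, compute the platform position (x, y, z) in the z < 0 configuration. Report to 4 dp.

(-0.1900, 0.0867, -0.4369)

φ1=0.0°: virtual centre (0.1950, 0.0000, -0.1299), radius l
arm 2 at φ=120.0°: (R−r)+L cos θ2 = 0.2649;  O2 = (-0.1324, 0.2294, 0.0388)
φ3=240.0°: virtual centre (-0.1305, -0.2260, -0.0513), radius l
|O₂|²−|O₁|² = 0.0168;  |O₃|²−|O₁|² = 0.0158
linear system: -0.6549x+0.4588y = 0.0168−0.3375z; -0.6510x+-0.4520y = 0.0158−0.1572z
Cramer: x(z) = -0.0250+0.3778z;  y(z) = 0.0009-0.1963z
into |P−O₁|² = l²: 1.1812z² + 0.0933z + -0.1847 = 0;  Δ = 0.8816;  z = -0.4369 or 0.3580 → z<0 root = -0.4369
x = -0.1900, y = 0.0867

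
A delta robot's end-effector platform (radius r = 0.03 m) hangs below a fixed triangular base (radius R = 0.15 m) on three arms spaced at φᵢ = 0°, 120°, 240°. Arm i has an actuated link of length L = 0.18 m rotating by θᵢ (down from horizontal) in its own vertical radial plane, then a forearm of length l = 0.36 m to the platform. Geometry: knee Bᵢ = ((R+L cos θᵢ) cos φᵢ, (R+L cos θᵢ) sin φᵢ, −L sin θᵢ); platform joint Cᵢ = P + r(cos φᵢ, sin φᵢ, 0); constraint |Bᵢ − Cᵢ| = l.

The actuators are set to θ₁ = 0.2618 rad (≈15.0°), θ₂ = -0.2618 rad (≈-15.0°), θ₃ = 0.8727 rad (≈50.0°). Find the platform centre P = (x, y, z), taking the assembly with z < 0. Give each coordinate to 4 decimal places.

S1 = (0.2939·cos0.0°, 0.2939·sin0.0°, -0.0466) = (0.2939, 0.0000, -0.0466)
φ2=120.0°: virtual centre (-0.1469, 0.2545, 0.0466), radius l
S3 = (0.2357·cos240.0°, 0.2357·sin240.0°, -0.1379) = (-0.1178, -0.2041, -0.1379)
subtract pairs → two planes through P
plane₁₂: -0.8816x+0.5090y+0.1864z = 0.0000
det = 0.7790;  x = 0.0091+-0.0217z,  y = 0.0158+-0.4036z
quadratic in z: (1.1634)z²+(0.0928)z+(-0.0461)=0, √Δ=0.4724 → z ∈ {-0.2429, 0.1632}; z = -0.2429 (taking z<0)
x = 0.0144, y = 0.1138

(0.0144, 0.1138, -0.2429)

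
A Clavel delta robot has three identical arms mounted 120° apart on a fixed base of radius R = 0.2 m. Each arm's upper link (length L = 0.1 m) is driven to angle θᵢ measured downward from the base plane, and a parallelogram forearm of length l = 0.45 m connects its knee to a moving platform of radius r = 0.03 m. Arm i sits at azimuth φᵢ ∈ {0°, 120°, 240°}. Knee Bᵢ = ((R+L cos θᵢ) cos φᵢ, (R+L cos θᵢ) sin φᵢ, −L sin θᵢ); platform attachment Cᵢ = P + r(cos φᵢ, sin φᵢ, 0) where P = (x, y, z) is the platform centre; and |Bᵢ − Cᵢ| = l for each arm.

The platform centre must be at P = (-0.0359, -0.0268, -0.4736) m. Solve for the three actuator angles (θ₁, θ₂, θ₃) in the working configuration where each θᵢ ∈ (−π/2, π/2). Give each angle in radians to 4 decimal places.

θ₁ = 1.2215, θ₂ = 1.0470, θ₃ = 0.7849

rotate P by −φ1: (-0.0359, -0.0268, -0.4736)
  A=0.2059, B=-0.4736, C=(l²−L²−A²−y'²−z²)/(2L)=-0.3746
  γ=atan2(-0.4736,0.2059)=-1.1607;  ψ=arccos(-0.7253)=2.3822;  θ1=γ+ψ≈1.2215
φ2=120.0° → target in arm frame (-0.0053, 0.0445)
  A cos θ + B sin θ = C:  0.1753·cos θ + -0.4736·sin θ = -0.3225
  θ2 = atan2(B,A) + arccos(C/0.5050) = 1.0470
φ3=240.0° → target in arm frame (0.0412, -0.0177)
  A cos θ + B sin θ = C:  0.1288·cos θ + -0.4736·sin θ = -0.2435
  θ3 = atan2(B,A) + arccos(C/0.4908) = 0.7849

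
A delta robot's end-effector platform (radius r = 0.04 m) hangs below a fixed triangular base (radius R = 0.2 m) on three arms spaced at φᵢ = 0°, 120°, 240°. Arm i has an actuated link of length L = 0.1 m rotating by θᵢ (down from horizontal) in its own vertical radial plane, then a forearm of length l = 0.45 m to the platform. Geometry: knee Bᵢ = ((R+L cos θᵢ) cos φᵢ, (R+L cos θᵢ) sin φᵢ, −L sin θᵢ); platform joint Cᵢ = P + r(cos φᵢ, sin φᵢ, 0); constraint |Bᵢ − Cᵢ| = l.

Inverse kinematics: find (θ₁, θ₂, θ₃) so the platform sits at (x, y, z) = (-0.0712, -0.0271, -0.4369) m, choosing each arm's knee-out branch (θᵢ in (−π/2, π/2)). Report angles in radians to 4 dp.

φ1=0.0° → target in arm frame (-0.0712, -0.0271)
  A cos θ + B sin θ = C:  0.2312·cos θ + -0.4369·sin θ = -0.2628
  γ=atan2(-0.4369,0.2312)=-1.0841;  ψ=arccos(-0.5318)=2.1315;  θ1=γ+ψ≈1.0474
arm 2 (φ=120.0°): x'=0.0121, y'=0.0752
  A=0.1479, B=-0.4369, C=(l²−L²−A²−y'²−z²)/(2L)=-0.1295
  γ=atan2(-0.4369,0.1479)=-1.2444;  ψ=arccos(-0.2808)=1.8554;  θ2=γ+ψ≈0.6110
φ3=240.0° → target in arm frame (0.0591, -0.0481)
  A=0.1009, B=-0.4369, C=(l²−L²−A²−y'²−z²)/(2L)=-0.0544
  √(A²+B²)=0.4484;  θ3 = -1.3438+1.6925 ≈ 0.3487

θ₁ = 1.0474, θ₂ = 0.6110, θ₃ = 0.3487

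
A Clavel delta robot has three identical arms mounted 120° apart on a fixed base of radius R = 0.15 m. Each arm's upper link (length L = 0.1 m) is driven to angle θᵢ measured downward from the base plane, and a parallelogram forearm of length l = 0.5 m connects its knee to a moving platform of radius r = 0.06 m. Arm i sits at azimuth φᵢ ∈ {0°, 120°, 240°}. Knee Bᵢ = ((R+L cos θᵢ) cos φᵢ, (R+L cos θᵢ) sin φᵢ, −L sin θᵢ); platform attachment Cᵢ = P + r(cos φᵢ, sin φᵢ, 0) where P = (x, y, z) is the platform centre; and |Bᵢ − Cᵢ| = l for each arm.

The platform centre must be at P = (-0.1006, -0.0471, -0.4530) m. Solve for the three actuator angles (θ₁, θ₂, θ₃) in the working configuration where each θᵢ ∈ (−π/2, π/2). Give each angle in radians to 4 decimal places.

θ₁ = 0.4365, θ₂ = 0.0004, θ₃ = -0.3487

rotate P by −φ1: (-0.1006, -0.0471, -0.4530)
  A=0.1906, B=-0.4530, C=(l²−L²−A²−y'²−z²)/(2L)=-0.0188
  γ=atan2(-0.4530,0.1906)=-1.1725;  ψ=arccos(-0.0382)=1.6090;  θ1=γ+ψ≈0.4365
φ2=120.0° → target in arm frame (0.0095, 0.1107)
  A=0.0805, B=-0.4530, C=(l²−L²−A²−y'²−z²)/(2L)=0.0803
  √(A²+B²)=0.4601;  θ2 = -1.3949+1.3953 ≈ 0.0004
arm 3 (φ=240.0°): x'=0.0911, y'=-0.0636
  A cos θ + B sin θ = C:  -0.0011·cos θ + -0.4530·sin θ = 0.1537
  √(A²+B²)=0.4530;  θ3 = -1.5732+1.2245 ≈ -0.3487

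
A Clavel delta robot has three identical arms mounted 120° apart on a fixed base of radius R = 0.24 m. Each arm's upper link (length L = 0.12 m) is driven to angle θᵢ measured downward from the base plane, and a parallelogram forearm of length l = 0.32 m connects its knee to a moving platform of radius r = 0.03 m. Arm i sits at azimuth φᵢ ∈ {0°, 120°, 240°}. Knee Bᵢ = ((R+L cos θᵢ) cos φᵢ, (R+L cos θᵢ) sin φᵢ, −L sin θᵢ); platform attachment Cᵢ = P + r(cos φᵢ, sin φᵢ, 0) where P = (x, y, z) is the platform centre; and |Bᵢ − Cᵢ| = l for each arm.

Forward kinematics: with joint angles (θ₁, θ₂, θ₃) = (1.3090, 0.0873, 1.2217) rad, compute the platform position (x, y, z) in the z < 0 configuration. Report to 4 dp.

(-0.0515, 0.0740, -0.2223)

φ1=0.0°: virtual centre (0.2411, 0.0000, -0.1159), radius l
O2 = (0.3295·cos120.0°, 0.3295·sin120.0°, -0.0105) = (-0.1648, 0.2854, -0.0105)
O3 = (0.2510·cos240.0°, 0.2510·sin240.0°, -0.1128) = (-0.1255, -0.2174, -0.1128)
|O₂|²−|O₁|² = 0.0372;  |O₃|²−|O₁|² = 0.0042
plane₁₂: -0.8117x+0.5708y+0.2109z = 0.0372
det = 0.7714;  x = -0.0241+0.1235z,  y = 0.0309+-0.1938z
sphere 1 gives Az²+Bz+C=0 with A=1.0528, B=0.1543, C=-0.0177;  B²−4AC=0.0985;  roots -0.2223, 0.0757;  negative root z = -0.2223
x = -0.0515, y = 0.0740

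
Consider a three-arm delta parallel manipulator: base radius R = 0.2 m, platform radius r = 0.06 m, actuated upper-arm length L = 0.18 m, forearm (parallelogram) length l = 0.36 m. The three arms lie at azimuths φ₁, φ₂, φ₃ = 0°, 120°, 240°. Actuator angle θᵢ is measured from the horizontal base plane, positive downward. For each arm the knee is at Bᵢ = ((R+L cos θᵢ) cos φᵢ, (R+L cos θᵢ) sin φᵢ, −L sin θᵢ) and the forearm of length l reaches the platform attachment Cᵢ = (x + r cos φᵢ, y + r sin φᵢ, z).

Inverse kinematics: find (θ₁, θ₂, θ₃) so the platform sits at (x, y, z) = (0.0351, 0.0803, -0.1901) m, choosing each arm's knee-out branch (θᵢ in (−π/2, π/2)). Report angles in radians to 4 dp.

θ₁ = -0.0877, θ₂ = -0.2622, θ₃ = 0.7856

arm 1 (φ=0.0°): x'=0.0351, y'=0.0803
  e−x'=0.1049;  (l²−L²−(e−x')²−y'²−z²)/2L = 0.1211
  θ1 = atan2(B,A) + arccos(C/0.2171) = -0.0877
rotate P by −φ2: (0.0520, -0.0705, -0.1901)
  A=0.0880, B=-0.1901, C=(l²−L²−A²−y'²−z²)/(2L)=0.1343
  γ=atan2(-0.1901,0.0880)=-1.1372;  ψ=arccos(0.6410)=0.8750;  θ2=γ+ψ≈-0.2622
rotate P by −φ3: (-0.0871, -0.0098, -0.1901)
  A=0.2271, B=-0.1901, C=(l²−L²−A²−y'²−z²)/(2L)=0.0261
  γ=atan2(-0.1901,0.2271)=-0.6970;  ψ=arccos(0.0881)=1.4826;  θ3=γ+ψ≈0.7856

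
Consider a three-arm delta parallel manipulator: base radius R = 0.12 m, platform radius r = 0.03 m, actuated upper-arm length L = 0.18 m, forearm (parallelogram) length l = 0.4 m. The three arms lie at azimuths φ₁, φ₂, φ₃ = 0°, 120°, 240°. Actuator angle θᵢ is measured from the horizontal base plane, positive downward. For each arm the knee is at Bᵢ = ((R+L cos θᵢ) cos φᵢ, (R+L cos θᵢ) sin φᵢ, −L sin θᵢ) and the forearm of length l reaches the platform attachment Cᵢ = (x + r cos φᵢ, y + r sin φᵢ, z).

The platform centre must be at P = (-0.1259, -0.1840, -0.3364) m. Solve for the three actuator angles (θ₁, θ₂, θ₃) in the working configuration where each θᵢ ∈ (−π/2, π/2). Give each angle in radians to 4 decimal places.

θ₁ = 1.0473, θ₂ = 0.9600, θ₃ = -0.3489

φ1=0.0° → target in arm frame (-0.1259, -0.1840)
  A=0.2159, B=-0.3364, C=(l²−L²−A²−y'²−z²)/(2L)=-0.1834
  θ1 = atan2(B,A) + arccos(C/0.3997) = 1.0473
arm 2 (φ=120.0°): x'=-0.0964, y'=0.2010
  A=0.1864, B=-0.3364, C=(l²−L²−A²−y'²−z²)/(2L)=-0.1687
  γ=atan2(-0.3364,0.1864)=-1.0648;  ψ=arccos(-0.4386)=2.0248;  θ2=γ+ψ≈0.9600
arm 3 (φ=240.0°): x'=0.2223, y'=-0.0170
  e−x'=-0.1323;  (l²−L²−(e−x')²−y'²−z²)/2L = -0.0093
  γ=atan2(-0.3364,-0.1323)=-1.9455;  ψ=arccos(-0.0258)=1.5966;  θ3=γ+ψ≈-0.3489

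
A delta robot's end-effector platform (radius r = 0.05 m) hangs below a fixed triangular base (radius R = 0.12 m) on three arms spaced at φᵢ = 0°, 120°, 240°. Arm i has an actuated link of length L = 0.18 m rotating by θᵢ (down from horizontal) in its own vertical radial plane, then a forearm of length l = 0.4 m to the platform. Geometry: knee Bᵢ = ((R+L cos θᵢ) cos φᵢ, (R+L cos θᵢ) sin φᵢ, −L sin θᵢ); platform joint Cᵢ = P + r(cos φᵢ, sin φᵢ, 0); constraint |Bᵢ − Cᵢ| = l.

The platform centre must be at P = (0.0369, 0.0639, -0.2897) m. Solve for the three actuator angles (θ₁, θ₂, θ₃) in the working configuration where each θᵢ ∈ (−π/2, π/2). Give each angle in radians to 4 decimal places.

θ₁ = -0.2617, θ₂ = -0.2617, θ₃ = 0.2619

arm 1 (φ=0.0°): x'=0.0369, y'=0.0639
  A cos θ + B sin θ = C:  0.0331·cos θ + -0.2897·sin θ = 0.1069
  γ=atan2(-0.2897,0.0331)=-1.4570;  ψ=arccos(0.3667)=1.1953;  θ1=γ+ψ≈-0.2617
arm 2 (φ=120.0°): x'=0.0369, y'=-0.0639
  A cos θ + B sin θ = C:  0.0331·cos θ + -0.2897·sin θ = 0.1069
  γ=atan2(-0.2897,0.0331)=-1.4570;  ψ=arccos(0.3667)=1.1953;  θ2=γ+ψ≈-0.2617
arm 3 (φ=240.0°): x'=-0.0738, y'=0.0000
  A=0.1438, B=-0.2897, C=(l²−L²−A²−y'²−z²)/(2L)=0.0639
  γ=atan2(-0.2897,0.1438)=-1.1101;  ψ=arccos(0.1975)=1.3720;  θ3=γ+ψ≈0.2619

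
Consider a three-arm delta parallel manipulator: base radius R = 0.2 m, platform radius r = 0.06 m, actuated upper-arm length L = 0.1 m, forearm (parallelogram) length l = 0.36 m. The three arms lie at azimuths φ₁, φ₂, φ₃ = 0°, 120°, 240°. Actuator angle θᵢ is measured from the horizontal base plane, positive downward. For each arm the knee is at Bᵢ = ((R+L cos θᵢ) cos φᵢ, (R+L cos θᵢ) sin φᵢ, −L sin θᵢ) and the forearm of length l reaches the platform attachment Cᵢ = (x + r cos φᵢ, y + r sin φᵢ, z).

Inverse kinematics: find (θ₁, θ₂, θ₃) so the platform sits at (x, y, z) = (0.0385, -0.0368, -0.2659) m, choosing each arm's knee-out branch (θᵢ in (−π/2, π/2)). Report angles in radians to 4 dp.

arm 1 (φ=0.0°): x'=0.0385, y'=-0.0368
  A=0.1015, B=-0.2659, C=(l²−L²−A²−y'²−z²)/(2L)=0.1862
  θ1 = atan2(B,A) + arccos(C/0.2846) = -0.3485
rotate P by −φ2: (-0.0511, -0.0149, -0.2659)
  A=0.1911, B=-0.2659, C=(l²−L²−A²−y'²−z²)/(2L)=0.0607
  γ=atan2(-0.2659,0.1911)=-0.9476;  ψ=arccos(0.1855)=1.3842;  θ2=γ+ψ≈0.4367
φ3=240.0° → target in arm frame (0.0126, 0.0517)
  A=0.1274, B=-0.2659, C=(l²−L²−A²−y'²−z²)/(2L)=0.1500
  θ3 = atan2(B,A) + arccos(C/0.2948) = -0.0869

θ₁ = -0.3485, θ₂ = 0.4367, θ₃ = -0.0869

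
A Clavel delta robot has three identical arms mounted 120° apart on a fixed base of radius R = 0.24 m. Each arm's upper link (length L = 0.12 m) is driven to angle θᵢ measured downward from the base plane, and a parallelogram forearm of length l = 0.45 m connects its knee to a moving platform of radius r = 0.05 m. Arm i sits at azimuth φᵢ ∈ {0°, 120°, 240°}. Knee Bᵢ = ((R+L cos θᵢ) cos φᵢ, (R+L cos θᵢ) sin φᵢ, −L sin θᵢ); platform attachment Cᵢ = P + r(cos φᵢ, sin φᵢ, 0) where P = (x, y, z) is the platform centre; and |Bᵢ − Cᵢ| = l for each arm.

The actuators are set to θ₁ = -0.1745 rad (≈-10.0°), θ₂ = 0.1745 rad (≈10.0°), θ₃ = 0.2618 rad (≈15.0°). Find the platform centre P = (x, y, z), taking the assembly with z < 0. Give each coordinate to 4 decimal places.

(0.0346, 0.0073, -0.3363)

arm 1 at φ=0.0°: (R−r)+L cos θ1 = 0.3082;  O1 = (0.3082, 0.0000, 0.0208)
O2 = (0.3082·cos120.0°, 0.3082·sin120.0°, -0.0208) = (-0.1541, 0.2669, -0.0208)
arm 3 at φ=240.0°: (R−r)+L cos θ3 = 0.3059;  O3 = (-0.1530, -0.2649, -0.0311)
subtract pairs → two planes through P
[-0.9245 0.5338 -0.0833]·P = 0.0000;  [-0.9223 -0.5299 -0.1038]·P = -0.0009
det = 0.9822;  x = 0.0005+-0.1014z,  y = 0.0008+-0.0194z
quadratic in z: (1.0107)z²+(0.0207)z+(-0.1074)=0, √Δ=0.6592 → z ∈ {-0.3363, 0.3159}; z = -0.3363 (taking z<0)
x = 0.0346, y = 0.0073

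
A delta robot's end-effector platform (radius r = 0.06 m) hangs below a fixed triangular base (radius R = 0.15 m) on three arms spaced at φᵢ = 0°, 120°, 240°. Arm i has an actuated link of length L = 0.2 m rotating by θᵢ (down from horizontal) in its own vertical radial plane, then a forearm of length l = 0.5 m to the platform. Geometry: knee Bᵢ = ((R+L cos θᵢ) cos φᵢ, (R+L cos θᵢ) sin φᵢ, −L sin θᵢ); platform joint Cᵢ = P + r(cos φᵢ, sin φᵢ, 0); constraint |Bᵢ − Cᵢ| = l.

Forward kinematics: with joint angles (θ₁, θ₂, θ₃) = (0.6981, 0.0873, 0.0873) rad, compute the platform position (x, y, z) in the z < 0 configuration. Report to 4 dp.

(-0.1396, 0.0000, -0.4501)

S1 = (0.2432·cos0.0°, 0.2432·sin0.0°, -0.1286) = (0.2432, 0.0000, -0.1286)
S2 = (0.2892·cos120.0°, 0.2892·sin120.0°, -0.0174) = (-0.1446, 0.2505, -0.0174)
φ3=240.0°: virtual centre (-0.1446, -0.2505, -0.0174), radius l
eliminate P² terms by subtracting sphere 1 from 2 and 3
plane₁₂: -0.7757x+0.5010y+0.2222z = 0.0083
Cramer: x(z) = -0.0107+0.2865z;  y(z) = 0.0000-0.0000z
quadratic in z: (1.0821)z²+(0.1116)z+(-0.1690)=0, √Δ=0.8626 → z ∈ {-0.4501, 0.3470}; z = -0.4501 (taking z<0)
x = -0.1396, y = 0.0000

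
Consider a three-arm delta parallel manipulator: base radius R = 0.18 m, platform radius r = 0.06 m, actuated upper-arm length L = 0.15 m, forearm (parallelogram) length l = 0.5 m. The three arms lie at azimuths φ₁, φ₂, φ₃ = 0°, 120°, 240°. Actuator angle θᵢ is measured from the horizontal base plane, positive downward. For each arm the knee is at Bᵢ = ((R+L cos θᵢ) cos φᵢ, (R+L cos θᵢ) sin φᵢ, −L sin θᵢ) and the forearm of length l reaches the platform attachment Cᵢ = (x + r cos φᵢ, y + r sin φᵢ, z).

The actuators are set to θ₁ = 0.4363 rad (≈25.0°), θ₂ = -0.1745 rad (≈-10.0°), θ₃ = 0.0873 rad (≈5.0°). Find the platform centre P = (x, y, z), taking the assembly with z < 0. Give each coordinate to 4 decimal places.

(-0.0811, 0.0359, -0.4309)

φ1=0.0°: virtual centre (0.2559, 0.0000, -0.0634), radius l
arm 2 at φ=120.0°: ρ2 = 0.2677;  centre 2 = (-0.1339, 0.2319, 0.0260)
arm 3 at φ=240.0°: ρ3 = 0.2694;  centre 3 = (-0.1347, -0.2333, -0.0131)
|centre ₂|²−|centre ₁|² = 0.0028;  |centre ₃|²−|centre ₁|² = 0.0032
plane₁₂: -0.7796x+0.4637y+0.1789z = 0.0028
det = 0.7261;  x = -0.0039+0.1792z,  y = -0.0004+-0.0844z
into |P−centre ₁|² = l²: 1.0392z² + 0.0337z + -0.1785 = 0;  Δ = 0.7430;  z = -0.4309 or 0.3985 → z<0 root = -0.4309
x = -0.0811, y = 0.0359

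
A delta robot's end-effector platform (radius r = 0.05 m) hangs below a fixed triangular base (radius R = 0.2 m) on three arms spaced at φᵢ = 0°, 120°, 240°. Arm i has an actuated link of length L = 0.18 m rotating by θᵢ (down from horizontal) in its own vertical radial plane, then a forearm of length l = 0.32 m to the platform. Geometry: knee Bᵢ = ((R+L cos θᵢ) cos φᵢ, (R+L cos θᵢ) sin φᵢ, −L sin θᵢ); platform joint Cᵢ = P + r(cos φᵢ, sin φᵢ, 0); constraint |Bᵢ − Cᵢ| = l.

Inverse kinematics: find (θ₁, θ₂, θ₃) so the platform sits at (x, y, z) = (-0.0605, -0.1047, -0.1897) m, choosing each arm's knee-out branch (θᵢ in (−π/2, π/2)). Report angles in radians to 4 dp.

rotate P by −φ1: (-0.0605, -0.1047, -0.1897)
  A=0.2105, B=-0.1897, C=(l²−L²−A²−y'²−z²)/(2L)=-0.0591
  √(A²+B²)=0.2834;  θ1 = -0.7335+1.7807 ≈ 1.0473
φ2=120.0° → target in arm frame (-0.0604, 0.1047)
  A cos θ + B sin θ = C:  0.2104·cos θ + -0.1897·sin θ = -0.0590
  γ=atan2(-0.1897,0.2104)=-0.7337;  ψ=arccos(-0.2082)=1.7805;  θ2=γ+ψ≈1.0469
arm 3 (φ=240.0°): x'=0.1209, y'=0.0000
  A cos θ + B sin θ = C:  0.0291·cos θ + -0.1897·sin θ = 0.0921
  γ=atan2(-0.1897,0.0291)=-1.4187;  ψ=arccos(0.4801)=1.0701;  θ3=γ+ψ≈-0.3486

θ₁ = 1.0473, θ₂ = 1.0469, θ₃ = -0.3486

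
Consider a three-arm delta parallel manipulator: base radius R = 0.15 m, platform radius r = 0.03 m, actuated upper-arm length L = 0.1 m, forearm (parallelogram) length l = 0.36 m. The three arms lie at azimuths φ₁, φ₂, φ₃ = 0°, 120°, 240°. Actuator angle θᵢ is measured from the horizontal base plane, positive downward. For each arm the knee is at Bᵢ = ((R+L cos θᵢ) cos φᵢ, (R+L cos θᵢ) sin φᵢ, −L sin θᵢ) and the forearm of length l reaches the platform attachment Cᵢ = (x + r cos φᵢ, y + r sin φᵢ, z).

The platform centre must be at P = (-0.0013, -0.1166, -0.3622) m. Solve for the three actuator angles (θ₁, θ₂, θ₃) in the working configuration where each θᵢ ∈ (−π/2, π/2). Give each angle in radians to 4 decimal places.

θ₁ = 0.8727, θ₂ = 1.3959, θ₃ = 0.2617

rotate P by −φ1: (-0.0013, -0.1166, -0.3622)
  A=0.1213, B=-0.3622, C=(l²−L²−A²−y'²−z²)/(2L)=-0.1995
  θ1 = atan2(B,A) + arccos(C/0.3820) = 0.8727
rotate P by −φ2: (-0.1003, 0.0594, -0.3622)
  e−x'=0.2203;  (l²−L²−(e−x')²−y'²−z²)/2L = -0.3183
  γ=atan2(-0.3622,0.2203)=-1.0243;  ψ=arccos(-0.7509)=2.4202;  θ2=γ+ψ≈1.3959
φ3=240.0° → target in arm frame (0.1016, 0.0572)
  A=0.0184, B=-0.3622, C=(l²−L²−A²−y'²−z²)/(2L)=-0.0760
  θ3 = atan2(B,A) + arccos(C/0.3627) = 0.2617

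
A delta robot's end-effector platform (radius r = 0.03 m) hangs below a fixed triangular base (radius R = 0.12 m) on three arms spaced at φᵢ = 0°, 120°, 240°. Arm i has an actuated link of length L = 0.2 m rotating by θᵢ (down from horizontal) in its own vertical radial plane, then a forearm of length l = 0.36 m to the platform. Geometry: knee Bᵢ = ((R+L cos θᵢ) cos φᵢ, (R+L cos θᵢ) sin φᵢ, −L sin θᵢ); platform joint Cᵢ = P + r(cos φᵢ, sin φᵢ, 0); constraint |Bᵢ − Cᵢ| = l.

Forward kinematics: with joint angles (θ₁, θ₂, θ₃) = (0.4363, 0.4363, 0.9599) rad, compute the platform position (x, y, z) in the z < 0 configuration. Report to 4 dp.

(0.0502, 0.0869, -0.3550)

φ1=0.0°: virtual centre (0.2713, 0.0000, -0.0845), radius l
centre 2 = (0.2713·cos120.0°, 0.2713·sin120.0°, -0.0845) = (-0.1356, 0.2349, -0.0845)
centre 3 = (0.2047·cos240.0°, 0.2047·sin240.0°, -0.1638) = (-0.1024, -0.1773, -0.1638)
|centre ₂|²−|centre ₁|² = 0.0000;  |centre ₃|²−|centre ₁|² = -0.0120
linear system: -0.8138x+0.4698y = 0.0000−0.0000z; -0.7472x+-0.3546y = -0.0120−-0.1586z
Cramer: x(z) = 0.0088-0.1165z;  y(z) = 0.0152-0.2018z
into |P−centre ₁|² = l²: 1.0543z² + 0.2240z + -0.0533 = 0;  Δ = 0.2751;  z = -0.3550 or 0.1425 → z<0 root = -0.3550
x = 0.0502, y = 0.0869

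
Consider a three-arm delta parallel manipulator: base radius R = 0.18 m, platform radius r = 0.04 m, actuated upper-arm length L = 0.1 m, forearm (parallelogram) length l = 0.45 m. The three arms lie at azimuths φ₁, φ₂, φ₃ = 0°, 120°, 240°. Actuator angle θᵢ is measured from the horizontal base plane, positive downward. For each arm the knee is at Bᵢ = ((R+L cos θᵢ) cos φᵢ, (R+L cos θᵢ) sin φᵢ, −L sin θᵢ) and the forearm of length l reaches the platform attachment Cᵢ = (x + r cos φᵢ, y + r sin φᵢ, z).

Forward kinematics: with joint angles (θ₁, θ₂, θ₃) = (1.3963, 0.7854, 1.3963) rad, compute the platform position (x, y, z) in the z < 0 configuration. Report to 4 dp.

(-0.0369, 0.0639, -0.4994)

S1 = (0.1574·cos0.0°, 0.1574·sin0.0°, -0.0985) = (0.1574, 0.0000, -0.0985)
φ2=120.0°: virtual centre (-0.1054, 0.1825, -0.0707), radius l
S3 = (0.1574·cos240.0°, 0.1574·sin240.0°, -0.0985) = (-0.0787, -0.1363, -0.0985)
|S₂|²−|S₁|² = 0.0149;  |S₃|²−|S₁|² = 0.0000
linear system: -0.5254x+0.3650y = 0.0149−0.0555z; -0.4721x+-0.2726y = 0.0000−0.0000z
Cramer: x(z) = -0.0129+0.0480z;  y(z) = 0.0224-0.0831z
into |P−S₁|² = l²: 1.0092z² + 0.1769z + -0.1633 = 0;  Δ = 0.6906;  z = -0.4994 or 0.3241 → z<0 root = -0.4994
x = -0.0369, y = 0.0639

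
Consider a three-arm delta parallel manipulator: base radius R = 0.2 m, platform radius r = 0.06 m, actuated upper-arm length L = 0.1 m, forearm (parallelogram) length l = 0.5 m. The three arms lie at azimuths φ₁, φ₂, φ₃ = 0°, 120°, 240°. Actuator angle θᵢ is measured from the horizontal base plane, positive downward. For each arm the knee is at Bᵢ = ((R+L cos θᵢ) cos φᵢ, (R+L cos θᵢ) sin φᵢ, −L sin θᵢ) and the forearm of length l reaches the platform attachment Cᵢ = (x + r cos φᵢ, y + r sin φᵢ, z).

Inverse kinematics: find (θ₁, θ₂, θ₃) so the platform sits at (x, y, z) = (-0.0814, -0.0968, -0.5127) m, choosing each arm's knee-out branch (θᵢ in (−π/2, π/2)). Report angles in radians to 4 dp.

arm 1 (φ=0.0°): x'=-0.0814, y'=-0.0968
  A cos θ + B sin θ = C:  0.2214·cos θ + -0.5127·sin θ = -0.4062
  √(A²+B²)=0.5585;  θ1 = -1.1632+2.3854 ≈ 1.2222
rotate P by −φ2: (-0.0431, 0.1189, -0.5127)
  e−x'=0.1831;  (l²−L²−(e−x')²−y'²−z²)/2L = -0.3527
  √(A²+B²)=0.5444;  θ2 = -1.2277+2.2755 ≈ 1.0477
arm 3 (φ=240.0°): x'=0.1245, y'=-0.0221
  A=0.0155, B=-0.5127, C=(l²−L²−A²−y'²−z²)/(2L)=-0.1179
  θ3 = atan2(B,A) + arccos(C/0.5129) = 0.2622

θ₁ = 1.2222, θ₂ = 1.0477, θ₃ = 0.2622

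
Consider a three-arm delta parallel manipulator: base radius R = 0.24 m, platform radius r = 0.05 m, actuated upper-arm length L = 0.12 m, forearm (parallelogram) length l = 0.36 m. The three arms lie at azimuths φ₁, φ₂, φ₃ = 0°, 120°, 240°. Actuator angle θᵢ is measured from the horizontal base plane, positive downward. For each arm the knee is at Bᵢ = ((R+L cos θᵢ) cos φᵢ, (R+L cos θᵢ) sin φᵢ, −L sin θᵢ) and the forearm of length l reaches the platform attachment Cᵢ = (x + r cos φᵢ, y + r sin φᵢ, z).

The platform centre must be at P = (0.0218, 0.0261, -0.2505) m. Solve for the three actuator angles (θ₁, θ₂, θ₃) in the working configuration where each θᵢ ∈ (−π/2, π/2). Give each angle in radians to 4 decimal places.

θ₁ = 0.2611, θ₂ = 0.3492, θ₃ = 0.6979

φ1=0.0° → target in arm frame (0.0218, 0.0261)
  A cos θ + B sin θ = C:  0.1682·cos θ + -0.2505·sin θ = 0.0978
  γ=atan2(-0.2505,0.1682)=-0.9795;  ψ=arccos(0.3242)=1.2406;  θ1=γ+ψ≈0.2611
arm 2 (φ=120.0°): x'=0.0117, y'=-0.0319
  e−x'=0.1783;  (l²−L²−(e−x')²−y'²−z²)/2L = 0.0818
  θ2 = atan2(B,A) + arccos(C/0.3075) = 0.3492
rotate P by −φ3: (-0.0335, 0.0058, -0.2505)
  e−x'=0.2235;  (l²−L²−(e−x')²−y'²−z²)/2L = 0.0103
  √(A²+B²)=0.3357;  θ3 = -0.8423+1.5402 ≈ 0.6979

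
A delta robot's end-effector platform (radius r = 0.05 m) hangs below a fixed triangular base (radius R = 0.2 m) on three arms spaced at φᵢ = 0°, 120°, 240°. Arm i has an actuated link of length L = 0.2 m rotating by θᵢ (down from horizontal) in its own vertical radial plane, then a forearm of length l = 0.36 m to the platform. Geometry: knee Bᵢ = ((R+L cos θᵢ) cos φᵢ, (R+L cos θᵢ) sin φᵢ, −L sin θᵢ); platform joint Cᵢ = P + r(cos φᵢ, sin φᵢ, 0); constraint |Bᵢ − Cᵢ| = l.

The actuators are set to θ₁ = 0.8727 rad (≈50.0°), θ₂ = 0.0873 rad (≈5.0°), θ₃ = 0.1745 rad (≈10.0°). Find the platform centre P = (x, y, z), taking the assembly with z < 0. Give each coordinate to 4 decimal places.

(-0.0786, 0.0061, -0.1979)

O1 = (0.2786·cos0.0°, 0.2786·sin0.0°, -0.1532) = (0.2786, 0.0000, -0.1532)
φ2=120.0°: virtual centre (-0.1746, 0.3024, -0.0174), radius l
O3 = (0.3470·cos240.0°, 0.3470·sin240.0°, -0.0347) = (-0.1735, -0.3005, -0.0347)
subtract pairs → two planes through P
linear system: -0.9063x+0.6049y = 0.0212−0.2716z; -0.9041x+-0.6010y = 0.0205−0.2370z
det = 1.0915;  x = -0.0230+0.2808z,  y = 0.0005+-0.0281z
sphere 1 gives Az²+Bz+C=0 with A=1.0797, B=0.1370, C=-0.0152;  B²−4AC=0.0843;  roots -0.1979, 0.0710;  negative root z = -0.1979
x = -0.0786, y = 0.0061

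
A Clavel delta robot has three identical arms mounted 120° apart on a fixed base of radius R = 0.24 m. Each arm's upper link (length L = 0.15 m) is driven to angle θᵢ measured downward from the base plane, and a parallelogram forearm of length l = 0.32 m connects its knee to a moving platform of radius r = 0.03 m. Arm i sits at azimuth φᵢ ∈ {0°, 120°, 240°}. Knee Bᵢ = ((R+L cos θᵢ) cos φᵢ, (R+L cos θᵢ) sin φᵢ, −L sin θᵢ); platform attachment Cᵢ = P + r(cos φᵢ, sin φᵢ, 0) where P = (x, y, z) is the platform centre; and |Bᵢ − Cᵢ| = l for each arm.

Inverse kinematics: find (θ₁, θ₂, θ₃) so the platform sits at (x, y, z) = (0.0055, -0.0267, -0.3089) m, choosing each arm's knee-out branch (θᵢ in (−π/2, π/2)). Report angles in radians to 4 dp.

θ₁ = 1.1344, θ₂ = 1.3093, θ₃ = 1.0471

arm 1 (φ=0.0°): x'=0.0055, y'=-0.0267
  A cos θ + B sin θ = C:  0.2045·cos θ + -0.3089·sin θ = -0.1935
  θ1 = atan2(B,A) + arccos(C/0.3705) = 1.1344
rotate P by −φ2: (-0.0259, 0.0086, -0.3089)
  e−x'=0.2359;  (l²−L²−(e−x')²−y'²−z²)/2L = -0.2374
  θ2 = atan2(B,A) + arccos(C/0.3887) = 1.3093
rotate P by −φ3: (0.0204, 0.0181, -0.3089)
  A=0.1896, B=-0.3089, C=(l²−L²−A²−y'²−z²)/(2L)=-0.1727
  √(A²+B²)=0.3625;  θ3 = -1.0202+2.0674 ≈ 1.0471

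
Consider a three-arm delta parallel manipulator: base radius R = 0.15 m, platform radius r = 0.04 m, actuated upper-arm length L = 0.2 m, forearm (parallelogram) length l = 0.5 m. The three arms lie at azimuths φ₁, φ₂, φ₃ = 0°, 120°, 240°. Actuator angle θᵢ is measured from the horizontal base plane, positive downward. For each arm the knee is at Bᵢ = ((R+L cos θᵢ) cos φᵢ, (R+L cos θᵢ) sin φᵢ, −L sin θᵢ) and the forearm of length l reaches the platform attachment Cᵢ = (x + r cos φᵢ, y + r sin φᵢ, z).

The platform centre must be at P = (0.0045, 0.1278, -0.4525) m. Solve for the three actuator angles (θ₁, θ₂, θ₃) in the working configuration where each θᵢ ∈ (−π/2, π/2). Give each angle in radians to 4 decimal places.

θ₁ = 0.3489, θ₂ = -0.0001, θ₃ = 0.6982

φ1=0.0° → target in arm frame (0.0045, 0.1278)
  e−x'=0.1055;  (l²−L²−(e−x')²−y'²−z²)/2L = -0.0555
  √(A²+B²)=0.4646;  θ1 = -1.3417+1.6906 ≈ 0.3489
φ2=120.0° → target in arm frame (0.1084, -0.0678)
  A=0.0016, B=-0.4525, C=(l²−L²−A²−y'²−z²)/(2L)=0.0016
  θ2 = atan2(B,A) + arccos(C/0.4525) = -0.0001
φ3=240.0° → target in arm frame (-0.1129, -0.0600)
  A cos θ + B sin θ = C:  0.2229·cos θ + -0.4525·sin θ = -0.1201
  √(A²+B²)=0.5044;  θ3 = -1.1130+1.8113 ≈ 0.6982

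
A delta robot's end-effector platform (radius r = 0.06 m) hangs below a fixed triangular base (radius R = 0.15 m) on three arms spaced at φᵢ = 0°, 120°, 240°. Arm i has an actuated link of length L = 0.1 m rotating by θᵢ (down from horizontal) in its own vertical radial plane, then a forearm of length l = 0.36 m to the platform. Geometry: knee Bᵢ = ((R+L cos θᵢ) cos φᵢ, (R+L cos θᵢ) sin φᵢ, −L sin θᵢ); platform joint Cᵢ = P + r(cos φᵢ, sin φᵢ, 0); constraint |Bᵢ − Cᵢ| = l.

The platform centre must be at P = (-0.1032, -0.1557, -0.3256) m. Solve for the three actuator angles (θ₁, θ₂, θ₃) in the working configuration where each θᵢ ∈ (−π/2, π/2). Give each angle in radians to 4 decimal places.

θ₁ = 1.2218, θ₂ = 1.1347, θ₃ = -0.3491

φ1=0.0° → target in arm frame (-0.1032, -0.1557)
  e−x'=0.1932;  (l²−L²−(e−x')²−y'²−z²)/2L = -0.2399
  θ1 = atan2(B,A) + arccos(C/0.3786) = 1.2218
rotate P by −φ2: (-0.0832, 0.1672, -0.3256)
  A=0.1732, B=-0.3256, C=(l²−L²−A²−y'²−z²)/(2L)=-0.2220
  γ=atan2(-0.3256,0.1732)=-1.0818;  ψ=arccos(-0.6018)=2.2166;  θ2=γ+ψ≈1.1347
φ3=240.0° → target in arm frame (0.1864, -0.0115)
  A=-0.0964, B=-0.3256, C=(l²−L²−A²−y'²−z²)/(2L)=0.0208
  √(A²+B²)=0.3396;  θ3 = -1.8588+1.5096 ≈ -0.3491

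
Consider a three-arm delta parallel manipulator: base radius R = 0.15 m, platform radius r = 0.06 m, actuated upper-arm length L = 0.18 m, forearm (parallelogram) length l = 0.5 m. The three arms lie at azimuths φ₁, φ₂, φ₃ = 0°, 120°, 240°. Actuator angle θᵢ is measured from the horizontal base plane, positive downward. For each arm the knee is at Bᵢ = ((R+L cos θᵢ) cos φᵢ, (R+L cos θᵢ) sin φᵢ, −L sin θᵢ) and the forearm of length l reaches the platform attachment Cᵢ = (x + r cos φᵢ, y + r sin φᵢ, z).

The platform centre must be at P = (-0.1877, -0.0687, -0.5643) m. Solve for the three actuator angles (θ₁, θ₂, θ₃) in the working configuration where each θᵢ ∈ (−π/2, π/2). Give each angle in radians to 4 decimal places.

θ₁ = 1.3960, θ₂ = 0.8724, θ₃ = 0.5234

arm 1 (φ=0.0°): x'=-0.1877, y'=-0.0687
  e−x'=0.2777;  (l²−L²−(e−x')²−y'²−z²)/2L = -0.5074
  √(A²+B²)=0.6289;  θ1 = -1.1135+2.5095 ≈ 1.3960
arm 2 (φ=120.0°): x'=0.0344, y'=0.1969
  A cos θ + B sin θ = C:  0.0556·cos θ + -0.5643·sin θ = -0.3964
  γ=atan2(-0.5643,0.0556)=-1.4725;  ψ=arccos(-0.6991)=2.3449;  θ2=γ+ψ≈0.8724
φ3=240.0° → target in arm frame (0.1533, -0.1282)
  e−x'=-0.0633;  (l²−L²−(e−x')²−y'²−z²)/2L = -0.3369
  √(A²+B²)=0.5678;  θ3 = -1.6826+2.2059 ≈ 0.5234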